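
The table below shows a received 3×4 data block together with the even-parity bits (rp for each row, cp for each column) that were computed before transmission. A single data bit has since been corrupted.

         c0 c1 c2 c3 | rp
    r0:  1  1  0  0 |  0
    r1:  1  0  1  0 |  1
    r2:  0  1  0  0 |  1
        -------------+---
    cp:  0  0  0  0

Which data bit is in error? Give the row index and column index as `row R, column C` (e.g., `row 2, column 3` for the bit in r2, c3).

Recompute each row's even parity and compare to rp:
  r0: data parity 0, sent rp 0 → ok
  r1: data parity 0, sent rp 1 → mismatch
  r2: data parity 1, sent rp 1 → ok
Recompute each column's even parity and compare to cp:
  c0: data parity 0, sent cp 0 → ok
  c1: data parity 0, sent cp 0 → ok
  c2: data parity 1, sent cp 0 → mismatch
  c3: data parity 0, sent cp 0 → ok
Exactly one row (r1) and one column (c2) fail → the flipped bit is at their intersection.

row 1, column 2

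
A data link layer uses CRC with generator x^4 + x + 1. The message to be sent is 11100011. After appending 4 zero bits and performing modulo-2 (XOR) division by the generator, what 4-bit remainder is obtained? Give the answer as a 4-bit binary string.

Append 4 zeros: 111000110000. Divide by 10011 (XOR where the leading bit is 1):
  pos 0: 11100 XOR 10011 = 01111
  pos 1: 11110 XOR 10011 = 01101
  pos 2: 11011 XOR 10011 = 01000
  pos 3: 10001 XOR 10011 = 00010
  pos 6: 10000 XOR 10011 = 00011
Remainder (last 4 bits) = 0110. This is the CRC / FCS.

0110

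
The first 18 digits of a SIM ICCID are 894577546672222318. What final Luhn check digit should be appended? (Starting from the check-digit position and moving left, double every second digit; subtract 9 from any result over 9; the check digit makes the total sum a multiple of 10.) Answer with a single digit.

Partial digits right→left: 8 1 3 2 2 2 2 7 6 6 4 5 7 7 5 4 9 8
Double every second digit counting from the check-digit position (so the 1st, 3rd, 5th, ... of the partial from the right).
  doubled (with −9 where >9): 7 6 4 4 3 8 5 1 9 → sum 47
  kept as-is: 1 2 2 7 6 5 7 4 8 → sum 42
Total = 47 + 42 = 89.
Check digit = (10 − (89 mod 10)) mod 10 = 1.

1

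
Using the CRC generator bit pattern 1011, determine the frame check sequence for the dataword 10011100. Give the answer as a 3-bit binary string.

000

Append 3 zeros: 10011100000. Divide by 1011 (XOR where the leading bit is 1):
  pos 0: 1001 XOR 1011 = 0010
  pos 2: 1011 XOR 1011 = 0000
Remainder (last 3 bits) = 000. This is the CRC / FCS.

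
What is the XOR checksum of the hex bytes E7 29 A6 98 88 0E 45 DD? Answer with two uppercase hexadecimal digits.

XOR the bytes together:
  start with 0xE7
  0xE7 ⊕ 0x29 = 0xCE
  0xCE ⊕ 0xA6 = 0x68
  0x68 ⊕ 0x98 = 0xF0
  0xF0 ⊕ 0x88 = 0x78
  0x78 ⊕ 0x0E = 0x76
  0x76 ⊕ 0x45 = 0x33
  0x33 ⊕ 0xDD = 0xEE

EE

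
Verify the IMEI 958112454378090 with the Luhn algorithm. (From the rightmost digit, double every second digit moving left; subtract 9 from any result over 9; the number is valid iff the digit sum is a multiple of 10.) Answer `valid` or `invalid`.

From the right, keep odd positions and double even positions (subtract 9 from any doubled value over 9):
  doubled (positions 2,4,...): 9 7 6 1 4 2 1 → sum 30
  kept (positions 1,3,...): 0 0 7 4 4 1 8 9 → sum 33
Total = 63.
63 mod 10 = 3, so the number is invalid.

invalid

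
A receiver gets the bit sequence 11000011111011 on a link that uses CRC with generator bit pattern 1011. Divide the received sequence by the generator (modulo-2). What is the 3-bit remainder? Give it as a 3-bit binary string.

111

Modulo-2 division of 11000011111011 by 1011:
  pos 0: 1100 XOR 1011 = 0111
  pos 1: 1110 XOR 1011 = 0101
  pos 2: 1010 XOR 1011 = 0001
  pos 5: 1111 XOR 1011 = 0100
  pos 6: 1001 XOR 1011 = 0010
  pos 8: 1010 XOR 1011 = 0001
Remainder = 111 (nonzero — an error is detected).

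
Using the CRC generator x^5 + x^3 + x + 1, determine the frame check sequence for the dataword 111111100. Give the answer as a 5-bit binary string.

Append 5 zeros: 11111110000000. Divide by 101011 (XOR where the leading bit is 1):
  pos 0: 111111 XOR 101011 = 010100
  pos 1: 101001 XOR 101011 = 000010
  pos 5: 100000 XOR 101011 = 001011
  pos 7: 101100 XOR 101011 = 000111
Remainder (last 5 bits) = 01110. This is the CRC / FCS.

01110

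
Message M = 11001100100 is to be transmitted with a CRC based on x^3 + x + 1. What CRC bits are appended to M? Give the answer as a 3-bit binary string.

011

Append 3 zeros: 11001100100000. Divide by 1011 (XOR where the leading bit is 1):
  pos 0: 1100 XOR 1011 = 0111
  pos 1: 1111 XOR 1011 = 0100
  pos 2: 1001 XOR 1011 = 0010
  pos 4: 1000 XOR 1011 = 0011
  pos 6: 1110 XOR 1011 = 0101
  pos 7: 1010 XOR 1011 = 0001
  pos 10: 1000 XOR 1011 = 0011
Remainder (last 3 bits) = 011. This is the CRC / FCS.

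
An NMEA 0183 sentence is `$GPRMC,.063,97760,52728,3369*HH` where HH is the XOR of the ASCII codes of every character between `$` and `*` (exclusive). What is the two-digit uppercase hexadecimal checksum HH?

5A

XOR the ASCII codes of the payload characters:
  'G' = 0x47 → acc = 0x47
  'P' = 0x50 → acc = 0x17
  'R' = 0x52 → acc = 0x45
  'M' = 0x4D → acc = 0x08
  'C' = 0x43 → acc = 0x4B
  ',' = 0x2C → acc = 0x67
  '.' = 0x2E → acc = 0x49
  '0' = 0x30 → acc = 0x79
  '6' = 0x36 → acc = 0x4F
  '3' = 0x33 → acc = 0x7C
  ',' = 0x2C → acc = 0x50
  '9' = 0x39 → acc = 0x69
  '7' = 0x37 → acc = 0x5E
  '7' = 0x37 → acc = 0x69
  '6' = 0x36 → acc = 0x5F
  '0' = 0x30 → acc = 0x6F
  ',' = 0x2C → acc = 0x43
  '5' = 0x35 → acc = 0x76
  '2' = 0x32 → acc = 0x44
  '7' = 0x37 → acc = 0x73
  '2' = 0x32 → acc = 0x41
  '8' = 0x38 → acc = 0x79
  ',' = 0x2C → acc = 0x55
  '3' = 0x33 → acc = 0x66
  '3' = 0x33 → acc = 0x55
  '6' = 0x36 → acc = 0x63
  '9' = 0x39 → acc = 0x5A
Checksum = 0x5A.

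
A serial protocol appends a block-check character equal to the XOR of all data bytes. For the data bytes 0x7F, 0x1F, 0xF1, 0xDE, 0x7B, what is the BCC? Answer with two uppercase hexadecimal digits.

34

XOR the bytes together:
  start with 0x7F
  0x7F ⊕ 0x1F = 0x60
  0x60 ⊕ 0xF1 = 0x91
  0x91 ⊕ 0xDE = 0x4F
  0x4F ⊕ 0x7B = 0x34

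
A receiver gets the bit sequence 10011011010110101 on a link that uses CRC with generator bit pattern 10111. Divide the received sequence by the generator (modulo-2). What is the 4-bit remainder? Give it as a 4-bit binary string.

0000

Modulo-2 division of 10011011010110101 by 10111:
  pos 0: 10011 XOR 10111 = 00100
  pos 2: 10001 XOR 10111 = 00110
  pos 4: 11010 XOR 10111 = 01101
  pos 5: 11011 XOR 10111 = 01100
  pos 6: 11000 XOR 10111 = 01111
  pos 7: 11111 XOR 10111 = 01000
  pos 8: 10001 XOR 10111 = 00110
  pos 10: 11001 XOR 10111 = 01110
  pos 11: 11100 XOR 10111 = 01011
  pos 12: 10111 XOR 10111 = 00000
Remainder = 0000 (zero — the frame passes the CRC check).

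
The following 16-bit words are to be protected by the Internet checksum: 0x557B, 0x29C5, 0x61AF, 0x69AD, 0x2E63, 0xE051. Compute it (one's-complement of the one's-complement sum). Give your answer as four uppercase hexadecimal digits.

One's-complement addition (fold any carry out of bit 15 back into bit 0):
  0x557B + 0x29C5 = 0x07F40
  0x7F40 + 0x61AF = 0x0E0EF
  0xE0EF + 0x69AD = 0x14A9C → wrap carry → 0x4A9D
  0x4A9D + 0x2E63 = 0x07900
  0x7900 + 0xE051 = 0x15951 → wrap carry → 0x5952
One's-complement sum = 0x5952.
Checksum = ~0x5952 & 0xFFFF = 0xA6AD.

A6AD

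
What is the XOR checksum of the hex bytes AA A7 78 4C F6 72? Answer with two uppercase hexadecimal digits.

XOR the bytes together:
  start with 0xAA
  0xAA ⊕ 0xA7 = 0x0D
  0x0D ⊕ 0x78 = 0x75
  0x75 ⊕ 0x4C = 0x39
  0x39 ⊕ 0xF6 = 0xCF
  0xCF ⊕ 0x72 = 0xBD

BD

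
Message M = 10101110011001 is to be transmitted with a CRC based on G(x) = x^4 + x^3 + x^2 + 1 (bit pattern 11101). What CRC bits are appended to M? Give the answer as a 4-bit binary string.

0000

Append 4 zeros: 101011100110010000. Divide by 11101 (XOR where the leading bit is 1):
  pos 0: 10101 XOR 11101 = 01000
  pos 1: 10001 XOR 11101 = 01100
  pos 2: 11001 XOR 11101 = 00100
  pos 4: 10000 XOR 11101 = 01101
  pos 5: 11011 XOR 11101 = 00110
  pos 7: 11010 XOR 11101 = 00111
  pos 9: 11101 XOR 11101 = 00000
Remainder (last 4 bits) = 0000. This is the CRC / FCS.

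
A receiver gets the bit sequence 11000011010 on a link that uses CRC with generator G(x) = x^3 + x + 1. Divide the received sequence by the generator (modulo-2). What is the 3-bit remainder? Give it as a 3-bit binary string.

Modulo-2 division of 11000011010 by 1011:
  pos 0: 1100 XOR 1011 = 0111
  pos 1: 1110 XOR 1011 = 0101
  pos 2: 1010 XOR 1011 = 0001
  pos 5: 1110 XOR 1011 = 0101
  pos 6: 1011 XOR 1011 = 0000
Remainder = 000 (zero — the frame passes the CRC check).

000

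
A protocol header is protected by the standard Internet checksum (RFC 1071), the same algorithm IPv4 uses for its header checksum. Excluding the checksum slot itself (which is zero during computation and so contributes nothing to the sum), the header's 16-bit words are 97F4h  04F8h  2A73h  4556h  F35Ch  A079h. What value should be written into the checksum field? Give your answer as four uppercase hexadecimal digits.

5F73

One's-complement addition (fold any carry out of bit 15 back into bit 0):
  0x97F4 + 0x04F8 = 0x09CEC
  0x9CEC + 0x2A73 = 0x0C75F
  0xC75F + 0x4556 = 0x10CB5 → wrap carry → 0x0CB6
  0x0CB6 + 0xF35C = 0x10012 → wrap carry → 0x0013
  0x0013 + 0xA079 = 0x0A08C
One's-complement sum = 0xA08C.
Checksum = ~0xA08C & 0xFFFF = 0x5F73.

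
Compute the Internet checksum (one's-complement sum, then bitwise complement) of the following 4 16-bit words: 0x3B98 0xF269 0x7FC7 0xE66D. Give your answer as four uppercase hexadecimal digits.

6BC8

One's-complement addition (fold any carry out of bit 15 back into bit 0):
  0x3B98 + 0xF269 = 0x12E01 → wrap carry → 0x2E02
  0x2E02 + 0x7FC7 = 0x0ADC9
  0xADC9 + 0xE66D = 0x19436 → wrap carry → 0x9437
One's-complement sum = 0x9437.
Checksum = ~0x9437 & 0xFFFF = 0x6BC8.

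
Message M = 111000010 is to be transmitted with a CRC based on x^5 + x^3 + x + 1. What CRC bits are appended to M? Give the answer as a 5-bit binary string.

11110

Append 5 zeros: 11100001000000. Divide by 101011 (XOR where the leading bit is 1):
  pos 0: 111000 XOR 101011 = 010011
  pos 1: 100110 XOR 101011 = 001101
  pos 3: 110110 XOR 101011 = 011101
  pos 4: 111010 XOR 101011 = 010001
  pos 5: 100010 XOR 101011 = 001001
  pos 7: 100100 XOR 101011 = 001111
Remainder (last 5 bits) = 11110. This is the CRC / FCS.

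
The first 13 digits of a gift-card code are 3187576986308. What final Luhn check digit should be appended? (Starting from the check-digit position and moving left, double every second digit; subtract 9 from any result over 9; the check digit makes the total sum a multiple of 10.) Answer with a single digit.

3

Partial digits right→left: 8 0 3 6 8 9 6 7 5 7 8 1 3
Double every second digit counting from the check-digit position (so the 1st, 3rd, 5th, ... of the partial from the right).
  doubled (with −9 where >9): 7 6 7 3 1 7 6 → sum 37
  kept as-is: 0 6 9 7 7 1 → sum 30
Total = 37 + 30 = 67.
Check digit = (10 − (67 mod 10)) mod 10 = 3.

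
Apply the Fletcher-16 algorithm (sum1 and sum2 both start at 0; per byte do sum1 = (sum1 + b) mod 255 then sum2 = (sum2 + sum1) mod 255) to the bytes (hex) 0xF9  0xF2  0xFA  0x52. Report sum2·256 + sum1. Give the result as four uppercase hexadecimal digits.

Running sums (mod 255):
  after byte 0 (0xF9): sum1=249, sum2=249
  after byte 1 (0xF2): sum1=236, sum2=230
  after byte 2 (0xFA): sum1=231, sum2=206
  after byte 3 (0x52): sum1=58, sum2=9
Checksum = sum2·256 + sum1 = 9·256 + 58 = 2362 = 0x093A.

093A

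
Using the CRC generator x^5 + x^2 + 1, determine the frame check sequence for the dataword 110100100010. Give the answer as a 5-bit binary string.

Append 5 zeros: 11010010001000000. Divide by 100101 (XOR where the leading bit is 1):
  pos 0: 110100 XOR 100101 = 010001
  pos 1: 100011 XOR 100101 = 000110
  pos 4: 110000 XOR 100101 = 010101
  pos 5: 101011 XOR 100101 = 001110
  pos 7: 111000 XOR 100101 = 011101
  pos 8: 111010 XOR 100101 = 011111
  pos 9: 111110 XOR 100101 = 011011
  pos 10: 110110 XOR 100101 = 010011
  pos 11: 100110 XOR 100101 = 000011
Remainder (last 5 bits) = 00011. This is the CRC / FCS.

00011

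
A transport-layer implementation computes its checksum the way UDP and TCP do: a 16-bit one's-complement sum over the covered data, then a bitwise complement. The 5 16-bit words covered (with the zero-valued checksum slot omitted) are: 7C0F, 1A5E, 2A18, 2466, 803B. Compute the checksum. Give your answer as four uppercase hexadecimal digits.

9AD8

One's-complement addition (fold any carry out of bit 15 back into bit 0):
  0x7C0F + 0x1A5E = 0x0966D
  0x966D + 0x2A18 = 0x0C085
  0xC085 + 0x2466 = 0x0E4EB
  0xE4EB + 0x803B = 0x16526 → wrap carry → 0x6527
One's-complement sum = 0x6527.
Checksum = ~0x6527 & 0xFFFF = 0x9AD8.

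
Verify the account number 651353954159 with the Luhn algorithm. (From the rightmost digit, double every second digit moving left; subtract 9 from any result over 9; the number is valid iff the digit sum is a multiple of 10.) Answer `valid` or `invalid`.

From the right, keep odd positions and double even positions (subtract 9 from any doubled value over 9):
  doubled (positions 2,4,...): 1 8 9 1 2 3 → sum 24
  kept (positions 1,3,...): 9 1 5 3 3 5 → sum 26
Total = 50.
50 mod 10 = 0, so the number is valid.

valid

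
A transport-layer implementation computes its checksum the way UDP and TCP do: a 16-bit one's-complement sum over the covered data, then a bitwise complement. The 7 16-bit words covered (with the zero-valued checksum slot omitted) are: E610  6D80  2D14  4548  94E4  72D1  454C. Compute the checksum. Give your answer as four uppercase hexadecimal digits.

ED0F

One's-complement addition (fold any carry out of bit 15 back into bit 0):
  0xE610 + 0x6D80 = 0x15390 → wrap carry → 0x5391
  0x5391 + 0x2D14 = 0x080A5
  0x80A5 + 0x4548 = 0x0C5ED
  0xC5ED + 0x94E4 = 0x15AD1 → wrap carry → 0x5AD2
  0x5AD2 + 0x72D1 = 0x0CDA3
  0xCDA3 + 0x454C = 0x112EF → wrap carry → 0x12F0
One's-complement sum = 0x12F0.
Checksum = ~0x12F0 & 0xFFFF = 0xED0F.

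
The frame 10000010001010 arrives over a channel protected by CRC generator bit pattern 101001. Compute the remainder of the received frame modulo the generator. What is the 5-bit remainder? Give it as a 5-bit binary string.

Modulo-2 division of 10000010001010 by 101001:
  pos 0: 100000 XOR 101001 = 001001
  pos 2: 100110 XOR 101001 = 001111
  pos 4: 111100 XOR 101001 = 010101
  pos 5: 101011 XOR 101001 = 000010
Remainder = 10010 (nonzero — an error is detected).

10010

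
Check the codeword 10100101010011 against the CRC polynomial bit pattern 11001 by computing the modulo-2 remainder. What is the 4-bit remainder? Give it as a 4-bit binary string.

0000

Modulo-2 division of 10100101010011 by 11001:
  pos 0: 10100 XOR 11001 = 01101
  pos 1: 11011 XOR 11001 = 00010
  pos 4: 10010 XOR 11001 = 01011
  pos 5: 10111 XOR 11001 = 01110
  pos 6: 11100 XOR 11001 = 00101
  pos 8: 10101 XOR 11001 = 01100
  pos 9: 11001 XOR 11001 = 00000
Remainder = 0000 (zero — the frame passes the CRC check).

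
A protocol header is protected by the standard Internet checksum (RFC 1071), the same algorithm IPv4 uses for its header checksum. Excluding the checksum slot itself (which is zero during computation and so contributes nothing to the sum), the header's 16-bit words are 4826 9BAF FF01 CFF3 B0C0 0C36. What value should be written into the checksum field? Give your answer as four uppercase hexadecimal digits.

903D

One's-complement addition (fold any carry out of bit 15 back into bit 0):
  0x4826 + 0x9BAF = 0x0E3D5
  0xE3D5 + 0xFF01 = 0x1E2D6 → wrap carry → 0xE2D7
  0xE2D7 + 0xCFF3 = 0x1B2CA → wrap carry → 0xB2CB
  0xB2CB + 0xB0C0 = 0x1638B → wrap carry → 0x638C
  0x638C + 0x0C36 = 0x06FC2
One's-complement sum = 0x6FC2.
Checksum = ~0x6FC2 & 0xFFFF = 0x903D.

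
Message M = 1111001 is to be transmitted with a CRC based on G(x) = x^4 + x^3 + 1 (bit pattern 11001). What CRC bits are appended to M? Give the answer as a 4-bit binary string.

Append 4 zeros: 11110010000. Divide by 11001 (XOR where the leading bit is 1):
  pos 0: 11110 XOR 11001 = 00111
  pos 2: 11101 XOR 11001 = 00100
  pos 4: 10000 XOR 11001 = 01001
  pos 5: 10010 XOR 11001 = 01011
  pos 6: 10110 XOR 11001 = 01111
Remainder (last 4 bits) = 1111. This is the CRC / FCS.

1111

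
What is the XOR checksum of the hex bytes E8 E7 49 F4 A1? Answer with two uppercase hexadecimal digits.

13

XOR the bytes together:
  start with 0xE8
  0xE8 ⊕ 0xE7 = 0x0F
  0x0F ⊕ 0x49 = 0x46
  0x46 ⊕ 0xF4 = 0xB2
  0xB2 ⊕ 0xA1 = 0x13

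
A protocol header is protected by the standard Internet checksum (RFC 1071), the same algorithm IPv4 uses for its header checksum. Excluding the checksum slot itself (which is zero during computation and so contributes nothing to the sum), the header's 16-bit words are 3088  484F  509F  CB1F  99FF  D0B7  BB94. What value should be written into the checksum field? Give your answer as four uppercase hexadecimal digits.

One's-complement addition (fold any carry out of bit 15 back into bit 0):
  0x3088 + 0x484F = 0x078D7
  0x78D7 + 0x509F = 0x0C976
  0xC976 + 0xCB1F = 0x19495 → wrap carry → 0x9496
  0x9496 + 0x99FF = 0x12E95 → wrap carry → 0x2E96
  0x2E96 + 0xD0B7 = 0x0FF4D
  0xFF4D + 0xBB94 = 0x1BAE1 → wrap carry → 0xBAE2
One's-complement sum = 0xBAE2.
Checksum = ~0xBAE2 & 0xFFFF = 0x451D.

451D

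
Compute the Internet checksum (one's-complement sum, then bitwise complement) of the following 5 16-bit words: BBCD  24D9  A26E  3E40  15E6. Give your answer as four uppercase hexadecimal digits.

28C4

One's-complement addition (fold any carry out of bit 15 back into bit 0):
  0xBBCD + 0x24D9 = 0x0E0A6
  0xE0A6 + 0xA26E = 0x18314 → wrap carry → 0x8315
  0x8315 + 0x3E40 = 0x0C155
  0xC155 + 0x15E6 = 0x0D73B
One's-complement sum = 0xD73B.
Checksum = ~0xD73B & 0xFFFF = 0x28C4.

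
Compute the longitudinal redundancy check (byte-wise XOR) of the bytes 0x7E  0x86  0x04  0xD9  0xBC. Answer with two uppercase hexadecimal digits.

XOR the bytes together:
  start with 0x7E
  0x7E ⊕ 0x86 = 0xF8
  0xF8 ⊕ 0x04 = 0xFC
  0xFC ⊕ 0xD9 = 0x25
  0x25 ⊕ 0xBC = 0x99

99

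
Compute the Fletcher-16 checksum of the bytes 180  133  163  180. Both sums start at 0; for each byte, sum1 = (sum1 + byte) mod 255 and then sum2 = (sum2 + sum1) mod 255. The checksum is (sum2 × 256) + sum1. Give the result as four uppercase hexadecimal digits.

Running sums (mod 255):
  after byte 0 (180): sum1=180, sum2=180
  after byte 1 (133): sum1=58, sum2=238
  after byte 2 (163): sum1=221, sum2=204
  after byte 3 (180): sum1=146, sum2=95
Checksum = sum2·256 + sum1 = 95·256 + 146 = 24466 = 0x5F92.

5F92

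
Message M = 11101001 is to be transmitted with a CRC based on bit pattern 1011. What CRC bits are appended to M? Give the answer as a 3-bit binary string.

Append 3 zeros: 11101001000. Divide by 1011 (XOR where the leading bit is 1):
  pos 0: 1110 XOR 1011 = 0101
  pos 1: 1011 XOR 1011 = 0000
  pos 7: 1000 XOR 1011 = 0011
Remainder (last 3 bits) = 011. This is the CRC / FCS.

011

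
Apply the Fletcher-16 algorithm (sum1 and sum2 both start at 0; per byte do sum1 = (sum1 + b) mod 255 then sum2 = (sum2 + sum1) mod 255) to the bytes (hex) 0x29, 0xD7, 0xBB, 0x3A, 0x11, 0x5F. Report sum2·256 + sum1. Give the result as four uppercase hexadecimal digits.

4D67

Running sums (mod 255):
  after byte 0 (0x29): sum1=41, sum2=41
  after byte 1 (0xD7): sum1=1, sum2=42
  after byte 2 (0xBB): sum1=188, sum2=230
  after byte 3 (0x3A): sum1=246, sum2=221
  after byte 4 (0x11): sum1=8, sum2=229
  after byte 5 (0x5F): sum1=103, sum2=77
Checksum = sum2·256 + sum1 = 77·256 + 103 = 19815 = 0x4D67.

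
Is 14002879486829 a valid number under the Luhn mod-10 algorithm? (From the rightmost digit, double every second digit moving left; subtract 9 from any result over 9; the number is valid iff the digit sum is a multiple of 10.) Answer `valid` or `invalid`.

invalid

From the right, keep odd positions and double even positions (subtract 9 from any doubled value over 9):
  doubled (positions 2,4,...): 4 3 8 5 4 0 2 → sum 26
  kept (positions 1,3,...): 9 8 8 9 8 0 4 → sum 46
Total = 72.
72 mod 10 = 2, so the number is invalid.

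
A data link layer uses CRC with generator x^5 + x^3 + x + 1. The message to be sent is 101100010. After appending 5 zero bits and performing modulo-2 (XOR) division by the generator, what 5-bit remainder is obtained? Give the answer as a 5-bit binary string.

Append 5 zeros: 10110001000000. Divide by 101011 (XOR where the leading bit is 1):
  pos 0: 101100 XOR 101011 = 000111
  pos 3: 111010 XOR 101011 = 010001
  pos 4: 100010 XOR 101011 = 001001
  pos 6: 100100 XOR 101011 = 001111
  pos 8: 111100 XOR 101011 = 010111
Remainder (last 5 bits) = 10111. This is the CRC / FCS.

10111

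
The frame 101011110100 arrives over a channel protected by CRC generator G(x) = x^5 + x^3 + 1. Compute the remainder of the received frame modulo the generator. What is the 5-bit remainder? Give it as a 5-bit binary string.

Modulo-2 division of 101011110100 by 101001:
  pos 0: 101011 XOR 101001 = 000010
  pos 4: 101101 XOR 101001 = 000100
Remainder = 10000 (nonzero — an error is detected).

10000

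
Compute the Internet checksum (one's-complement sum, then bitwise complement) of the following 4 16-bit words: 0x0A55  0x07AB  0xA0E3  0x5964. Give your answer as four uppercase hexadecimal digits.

F3B7

One's-complement addition (fold any carry out of bit 15 back into bit 0):
  0x0A55 + 0x07AB = 0x01200
  0x1200 + 0xA0E3 = 0x0B2E3
  0xB2E3 + 0x5964 = 0x10C47 → wrap carry → 0x0C48
One's-complement sum = 0x0C48.
Checksum = ~0x0C48 & 0xFFFF = 0xF3B7.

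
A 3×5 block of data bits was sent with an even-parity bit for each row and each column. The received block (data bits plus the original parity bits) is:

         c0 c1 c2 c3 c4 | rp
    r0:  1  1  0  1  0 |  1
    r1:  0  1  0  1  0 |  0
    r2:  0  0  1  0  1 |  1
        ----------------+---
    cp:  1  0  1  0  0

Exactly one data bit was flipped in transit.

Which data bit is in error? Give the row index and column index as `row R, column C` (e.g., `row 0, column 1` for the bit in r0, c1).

Recompute each row's even parity and compare to rp:
  r0: data parity 1, sent rp 1 → ok
  r1: data parity 0, sent rp 0 → ok
  r2: data parity 0, sent rp 1 → mismatch
Recompute each column's even parity and compare to cp:
  c0: data parity 1, sent cp 1 → ok
  c1: data parity 0, sent cp 0 → ok
  c2: data parity 1, sent cp 1 → ok
  c3: data parity 0, sent cp 0 → ok
  c4: data parity 1, sent cp 0 → mismatch
Exactly one row (r2) and one column (c4) fail → the flipped bit is at their intersection.

row 2, column 4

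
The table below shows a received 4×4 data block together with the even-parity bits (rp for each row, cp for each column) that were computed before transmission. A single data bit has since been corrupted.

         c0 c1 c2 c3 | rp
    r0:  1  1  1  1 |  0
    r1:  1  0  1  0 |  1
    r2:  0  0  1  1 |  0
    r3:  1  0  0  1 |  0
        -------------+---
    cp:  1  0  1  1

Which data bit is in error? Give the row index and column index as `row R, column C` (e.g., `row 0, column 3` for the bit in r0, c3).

Recompute each row's even parity and compare to rp:
  r0: data parity 0, sent rp 0 → ok
  r1: data parity 0, sent rp 1 → mismatch
  r2: data parity 0, sent rp 0 → ok
  r3: data parity 0, sent rp 0 → ok
Recompute each column's even parity and compare to cp:
  c0: data parity 1, sent cp 1 → ok
  c1: data parity 1, sent cp 0 → mismatch
  c2: data parity 1, sent cp 1 → ok
  c3: data parity 1, sent cp 1 → ok
Exactly one row (r1) and one column (c1) fail → the flipped bit is at their intersection.

row 1, column 1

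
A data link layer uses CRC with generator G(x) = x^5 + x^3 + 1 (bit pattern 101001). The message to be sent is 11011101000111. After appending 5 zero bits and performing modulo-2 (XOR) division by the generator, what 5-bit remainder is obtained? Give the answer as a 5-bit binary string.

01000

Append 5 zeros: 1101110100011100000. Divide by 101001 (XOR where the leading bit is 1):
  pos 0: 110111 XOR 101001 = 011110
  pos 1: 111100 XOR 101001 = 010101
  pos 2: 101011 XOR 101001 = 000010
  pos 6: 100001 XOR 101001 = 001000
  pos 8: 100011 XOR 101001 = 001010
  pos 10: 101000 XOR 101001 = 000001
Remainder (last 5 bits) = 01000. This is the CRC / FCS.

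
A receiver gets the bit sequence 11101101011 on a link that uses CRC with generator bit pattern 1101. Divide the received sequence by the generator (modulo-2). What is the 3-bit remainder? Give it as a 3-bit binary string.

Modulo-2 division of 11101101011 by 1101:
  pos 0: 1110 XOR 1101 = 0011
  pos 2: 1111 XOR 1101 = 0010
  pos 4: 1001 XOR 1101 = 0100
  pos 5: 1000 XOR 1101 = 0101
  pos 6: 1011 XOR 1101 = 0110
  pos 7: 1101 XOR 1101 = 0000
Remainder = 000 (zero — the frame passes the CRC check).

000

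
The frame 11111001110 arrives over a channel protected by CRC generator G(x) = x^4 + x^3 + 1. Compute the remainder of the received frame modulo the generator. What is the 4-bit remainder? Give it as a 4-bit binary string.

Modulo-2 division of 11111001110 by 11001:
  pos 0: 11111 XOR 11001 = 00110
  pos 2: 11000 XOR 11001 = 00001
  pos 6: 11110 XOR 11001 = 00111
Remainder = 0111 (nonzero — an error is detected).

0111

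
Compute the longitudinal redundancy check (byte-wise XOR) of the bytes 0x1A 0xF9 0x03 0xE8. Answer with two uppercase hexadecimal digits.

XOR the bytes together:
  start with 0x1A
  0x1A ⊕ 0xF9 = 0xE3
  0xE3 ⊕ 0x03 = 0xE0
  0xE0 ⊕ 0xE8 = 0x08

08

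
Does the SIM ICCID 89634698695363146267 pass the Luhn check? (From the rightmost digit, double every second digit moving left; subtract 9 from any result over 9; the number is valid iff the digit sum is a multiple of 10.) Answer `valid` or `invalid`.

invalid

From the right, keep odd positions and double even positions (subtract 9 from any doubled value over 9):
  doubled (positions 2,4,...): 3 3 2 3 1 3 9 8 3 7 → sum 42
  kept (positions 1,3,...): 7 2 4 3 3 9 8 6 3 9 → sum 54
Total = 96.
96 mod 10 = 6, so the number is invalid.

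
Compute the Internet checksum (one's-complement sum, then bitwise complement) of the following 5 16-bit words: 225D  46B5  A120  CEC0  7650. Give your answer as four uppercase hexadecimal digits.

B0BB

One's-complement addition (fold any carry out of bit 15 back into bit 0):
  0x225D + 0x46B5 = 0x06912
  0x6912 + 0xA120 = 0x10A32 → wrap carry → 0x0A33
  0x0A33 + 0xCEC0 = 0x0D8F3
  0xD8F3 + 0x7650 = 0x14F43 → wrap carry → 0x4F44
One's-complement sum = 0x4F44.
Checksum = ~0x4F44 & 0xFFFF = 0xB0BB.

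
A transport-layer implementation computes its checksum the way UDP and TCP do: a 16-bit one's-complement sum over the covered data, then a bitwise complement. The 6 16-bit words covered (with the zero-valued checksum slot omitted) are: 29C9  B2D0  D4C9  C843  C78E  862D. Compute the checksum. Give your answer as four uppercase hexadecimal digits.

389C

One's-complement addition (fold any carry out of bit 15 back into bit 0):
  0x29C9 + 0xB2D0 = 0x0DC99
  0xDC99 + 0xD4C9 = 0x1B162 → wrap carry → 0xB163
  0xB163 + 0xC843 = 0x179A6 → wrap carry → 0x79A7
  0x79A7 + 0xC78E = 0x14135 → wrap carry → 0x4136
  0x4136 + 0x862D = 0x0C763
One's-complement sum = 0xC763.
Checksum = ~0xC763 & 0xFFFF = 0x389C.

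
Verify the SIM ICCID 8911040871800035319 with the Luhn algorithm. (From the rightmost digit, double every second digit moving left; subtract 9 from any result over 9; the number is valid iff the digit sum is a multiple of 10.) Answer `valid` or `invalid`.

valid

From the right, keep odd positions and double even positions (subtract 9 from any doubled value over 9):
  doubled (positions 2,4,...): 2 1 0 0 2 7 8 2 9 → sum 31
  kept (positions 1,3,...): 9 3 3 0 8 7 0 0 1 8 → sum 39
Total = 70.
70 mod 10 = 0, so the number is valid.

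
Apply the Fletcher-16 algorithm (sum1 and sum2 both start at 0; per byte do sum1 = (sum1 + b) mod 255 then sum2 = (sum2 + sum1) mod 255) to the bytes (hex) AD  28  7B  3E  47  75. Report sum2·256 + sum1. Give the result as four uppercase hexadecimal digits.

874C

Running sums (mod 255):
  after byte 0 (AD): sum1=173, sum2=173
  after byte 1 (28): sum1=213, sum2=131
  after byte 2 (7B): sum1=81, sum2=212
  after byte 3 (3E): sum1=143, sum2=100
  after byte 4 (47): sum1=214, sum2=59
  after byte 5 (75): sum1=76, sum2=135
Checksum = sum2·256 + sum1 = 135·256 + 76 = 34636 = 0x874C.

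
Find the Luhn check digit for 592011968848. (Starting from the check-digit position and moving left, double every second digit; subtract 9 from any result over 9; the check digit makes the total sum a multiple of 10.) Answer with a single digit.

3

Partial digits right→left: 8 4 8 8 6 9 1 1 0 2 9 5
Double every second digit counting from the check-digit position (so the 1st, 3rd, 5th, ... of the partial from the right).
  doubled (with −9 where >9): 7 7 3 2 0 9 → sum 28
  kept as-is: 4 8 9 1 2 5 → sum 29
Total = 28 + 29 = 57.
Check digit = (10 − (57 mod 10)) mod 10 = 3.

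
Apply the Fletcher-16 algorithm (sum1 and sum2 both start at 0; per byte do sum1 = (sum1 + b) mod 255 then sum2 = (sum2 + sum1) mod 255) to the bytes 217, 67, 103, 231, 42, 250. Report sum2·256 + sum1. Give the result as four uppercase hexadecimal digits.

Running sums (mod 255):
  after byte 0 (217): sum1=217, sum2=217
  after byte 1 (67): sum1=29, sum2=246
  after byte 2 (103): sum1=132, sum2=123
  after byte 3 (231): sum1=108, sum2=231
  after byte 4 (42): sum1=150, sum2=126
  after byte 5 (250): sum1=145, sum2=16
Checksum = sum2·256 + sum1 = 16·256 + 145 = 4241 = 0x1091.

1091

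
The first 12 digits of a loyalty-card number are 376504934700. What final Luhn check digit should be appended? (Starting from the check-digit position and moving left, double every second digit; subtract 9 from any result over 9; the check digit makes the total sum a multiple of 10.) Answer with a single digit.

Partial digits right→left: 0 0 7 4 3 9 4 0 5 6 7 3
Double every second digit counting from the check-digit position (so the 1st, 3rd, 5th, ... of the partial from the right).
  doubled (with −9 where >9): 0 5 6 8 1 5 → sum 25
  kept as-is: 0 4 9 0 6 3 → sum 22
Total = 25 + 22 = 47.
Check digit = (10 − (47 mod 10)) mod 10 = 3.

3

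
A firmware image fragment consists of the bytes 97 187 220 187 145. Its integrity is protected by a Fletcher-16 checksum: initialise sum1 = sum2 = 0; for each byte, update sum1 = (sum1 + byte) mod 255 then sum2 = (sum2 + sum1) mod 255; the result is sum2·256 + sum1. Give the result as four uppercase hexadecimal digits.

Running sums (mod 255):
  after byte 0 (97): sum1=97, sum2=97
  after byte 1 (187): sum1=29, sum2=126
  after byte 2 (220): sum1=249, sum2=120
  after byte 3 (187): sum1=181, sum2=46
  after byte 4 (145): sum1=71, sum2=117
Checksum = sum2·256 + sum1 = 117·256 + 71 = 30023 = 0x7547.

7547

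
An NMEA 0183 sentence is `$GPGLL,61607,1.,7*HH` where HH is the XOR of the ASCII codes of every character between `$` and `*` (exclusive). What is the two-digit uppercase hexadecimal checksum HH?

62

XOR the ASCII codes of the payload characters:
  'G' = 0x47 → acc = 0x47
  'P' = 0x50 → acc = 0x17
  'G' = 0x47 → acc = 0x50
  'L' = 0x4C → acc = 0x1C
  'L' = 0x4C → acc = 0x50
  ',' = 0x2C → acc = 0x7C
  '6' = 0x36 → acc = 0x4A
  '1' = 0x31 → acc = 0x7B
  '6' = 0x36 → acc = 0x4D
  '0' = 0x30 → acc = 0x7D
  '7' = 0x37 → acc = 0x4A
  ',' = 0x2C → acc = 0x66
  '1' = 0x31 → acc = 0x57
  '.' = 0x2E → acc = 0x79
  ',' = 0x2C → acc = 0x55
  '7' = 0x37 → acc = 0x62
Checksum = 0x62.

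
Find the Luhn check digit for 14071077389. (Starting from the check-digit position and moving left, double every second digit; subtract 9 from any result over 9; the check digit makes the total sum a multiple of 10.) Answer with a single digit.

0

Partial digits right→left: 9 8 3 7 7 0 1 7 0 4 1
Double every second digit counting from the check-digit position (so the 1st, 3rd, 5th, ... of the partial from the right).
  doubled (with −9 where >9): 9 6 5 2 0 2 → sum 24
  kept as-is: 8 7 0 7 4 → sum 26
Total = 24 + 26 = 50.
Check digit = (10 − (50 mod 10)) mod 10 = 0.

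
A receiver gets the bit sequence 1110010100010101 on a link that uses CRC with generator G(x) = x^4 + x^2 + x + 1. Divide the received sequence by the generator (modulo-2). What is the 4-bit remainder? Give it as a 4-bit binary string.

Modulo-2 division of 1110010100010101 by 10111:
  pos 0: 11100 XOR 10111 = 01011
  pos 1: 10111 XOR 10111 = 00000
  pos 7: 10001 XOR 10111 = 00110
  pos 9: 11001 XOR 10111 = 01110
  pos 10: 11100 XOR 10111 = 01011
  pos 11: 10111 XOR 10111 = 00000
Remainder = 0000 (zero — the frame passes the CRC check).

0000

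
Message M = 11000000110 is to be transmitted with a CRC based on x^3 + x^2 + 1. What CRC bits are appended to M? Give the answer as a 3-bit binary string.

001

Append 3 zeros: 11000000110000. Divide by 1101 (XOR where the leading bit is 1):
  pos 0: 1100 XOR 1101 = 0001
  pos 3: 1000 XOR 1101 = 0101
  pos 4: 1010 XOR 1101 = 0111
  pos 5: 1111 XOR 1101 = 0010
  pos 7: 1010 XOR 1101 = 0111
  pos 8: 1110 XOR 1101 = 0011
  pos 10: 1100 XOR 1101 = 0001
Remainder (last 3 bits) = 001. This is the CRC / FCS.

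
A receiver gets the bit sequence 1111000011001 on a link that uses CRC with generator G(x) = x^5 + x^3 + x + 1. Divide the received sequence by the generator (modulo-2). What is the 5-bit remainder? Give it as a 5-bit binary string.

00001

Modulo-2 division of 1111000011001 by 101011:
  pos 0: 111100 XOR 101011 = 010111
  pos 1: 101110 XOR 101011 = 000101
  pos 4: 101011 XOR 101011 = 000000
Remainder = 00001 (nonzero — an error is detected).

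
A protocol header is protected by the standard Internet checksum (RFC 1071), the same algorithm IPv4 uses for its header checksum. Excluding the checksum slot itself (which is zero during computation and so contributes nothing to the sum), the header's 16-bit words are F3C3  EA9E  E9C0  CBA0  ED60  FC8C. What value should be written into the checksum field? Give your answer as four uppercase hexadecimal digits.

824D

One's-complement addition (fold any carry out of bit 15 back into bit 0):
  0xF3C3 + 0xEA9E = 0x1DE61 → wrap carry → 0xDE62
  0xDE62 + 0xE9C0 = 0x1C822 → wrap carry → 0xC823
  0xC823 + 0xCBA0 = 0x193C3 → wrap carry → 0x93C4
  0x93C4 + 0xED60 = 0x18124 → wrap carry → 0x8125
  0x8125 + 0xFC8C = 0x17DB1 → wrap carry → 0x7DB2
One's-complement sum = 0x7DB2.
Checksum = ~0x7DB2 & 0xFFFF = 0x824D.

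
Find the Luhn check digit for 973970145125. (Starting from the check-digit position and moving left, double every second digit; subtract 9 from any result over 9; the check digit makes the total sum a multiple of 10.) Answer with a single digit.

8

Partial digits right→left: 5 2 1 5 4 1 0 7 9 3 7 9
Double every second digit counting from the check-digit position (so the 1st, 3rd, 5th, ... of the partial from the right).
  doubled (with −9 where >9): 1 2 8 0 9 5 → sum 25
  kept as-is: 2 5 1 7 3 9 → sum 27
Total = 25 + 27 = 52.
Check digit = (10 − (52 mod 10)) mod 10 = 8.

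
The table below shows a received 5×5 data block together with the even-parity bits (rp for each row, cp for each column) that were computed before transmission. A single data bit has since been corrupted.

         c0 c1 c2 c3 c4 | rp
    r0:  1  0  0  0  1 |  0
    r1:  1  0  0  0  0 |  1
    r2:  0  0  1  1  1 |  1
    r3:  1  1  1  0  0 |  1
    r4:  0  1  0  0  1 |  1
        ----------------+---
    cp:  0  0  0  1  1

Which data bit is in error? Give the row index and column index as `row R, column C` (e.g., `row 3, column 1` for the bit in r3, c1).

row 4, column 0

Recompute each row's even parity and compare to rp:
  r0: data parity 0, sent rp 0 → ok
  r1: data parity 1, sent rp 1 → ok
  r2: data parity 1, sent rp 1 → ok
  r3: data parity 1, sent rp 1 → ok
  r4: data parity 0, sent rp 1 → mismatch
Recompute each column's even parity and compare to cp:
  c0: data parity 1, sent cp 0 → mismatch
  c1: data parity 0, sent cp 0 → ok
  c2: data parity 0, sent cp 0 → ok
  c3: data parity 1, sent cp 1 → ok
  c4: data parity 1, sent cp 1 → ok
Exactly one row (r4) and one column (c0) fail → the flipped bit is at their intersection.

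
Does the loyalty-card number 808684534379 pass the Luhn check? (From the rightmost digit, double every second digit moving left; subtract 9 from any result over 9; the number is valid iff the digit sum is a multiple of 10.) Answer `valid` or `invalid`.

From the right, keep odd positions and double even positions (subtract 9 from any doubled value over 9):
  doubled (positions 2,4,...): 5 8 1 7 7 7 → sum 35
  kept (positions 1,3,...): 9 3 3 4 6 0 → sum 25
Total = 60.
60 mod 10 = 0, so the number is valid.

valid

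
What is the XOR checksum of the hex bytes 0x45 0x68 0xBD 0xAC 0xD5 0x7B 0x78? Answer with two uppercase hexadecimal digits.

EA

XOR the bytes together:
  start with 0x45
  0x45 ⊕ 0x68 = 0x2D
  0x2D ⊕ 0xBD = 0x90
  0x90 ⊕ 0xAC = 0x3C
  0x3C ⊕ 0xD5 = 0xE9
  0xE9 ⊕ 0x7B = 0x92
  0x92 ⊕ 0x78 = 0xEA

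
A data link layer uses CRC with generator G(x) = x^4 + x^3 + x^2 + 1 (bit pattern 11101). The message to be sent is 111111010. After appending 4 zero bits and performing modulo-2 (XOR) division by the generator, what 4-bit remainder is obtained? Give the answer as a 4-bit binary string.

Append 4 zeros: 1111110100000. Divide by 11101 (XOR where the leading bit is 1):
  pos 0: 11111 XOR 11101 = 00010
  pos 3: 10101 XOR 11101 = 01000
  pos 4: 10000 XOR 11101 = 01101
  pos 5: 11010 XOR 11101 = 00111
  pos 7: 11100 XOR 11101 = 00001
Remainder (last 4 bits) = 0010. This is the CRC / FCS.

0010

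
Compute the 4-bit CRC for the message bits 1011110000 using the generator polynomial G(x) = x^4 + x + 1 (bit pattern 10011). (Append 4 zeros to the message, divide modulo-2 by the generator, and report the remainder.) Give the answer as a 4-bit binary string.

Append 4 zeros: 10111100000000. Divide by 10011 (XOR where the leading bit is 1):
  pos 0: 10111 XOR 10011 = 00100
  pos 2: 10010 XOR 10011 = 00001
  pos 6: 10000 XOR 10011 = 00011
  pos 9: 11000 XOR 10011 = 01011
Remainder (last 4 bits) = 1011. This is the CRC / FCS.

1011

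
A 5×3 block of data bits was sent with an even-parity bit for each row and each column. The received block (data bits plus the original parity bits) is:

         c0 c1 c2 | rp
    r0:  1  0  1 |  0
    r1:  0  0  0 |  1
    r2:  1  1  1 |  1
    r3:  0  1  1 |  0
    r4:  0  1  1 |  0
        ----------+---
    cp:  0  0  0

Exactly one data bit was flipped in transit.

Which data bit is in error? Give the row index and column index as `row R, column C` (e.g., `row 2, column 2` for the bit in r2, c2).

row 1, column 1

Recompute each row's even parity and compare to rp:
  r0: data parity 0, sent rp 0 → ok
  r1: data parity 0, sent rp 1 → mismatch
  r2: data parity 1, sent rp 1 → ok
  r3: data parity 0, sent rp 0 → ok
  r4: data parity 0, sent rp 0 → ok
Recompute each column's even parity and compare to cp:
  c0: data parity 0, sent cp 0 → ok
  c1: data parity 1, sent cp 0 → mismatch
  c2: data parity 0, sent cp 0 → ok
Exactly one row (r1) and one column (c1) fail → the flipped bit is at their intersection.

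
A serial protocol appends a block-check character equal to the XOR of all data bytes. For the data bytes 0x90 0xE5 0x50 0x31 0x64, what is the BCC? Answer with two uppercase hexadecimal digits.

70

XOR the bytes together:
  start with 0x90
  0x90 ⊕ 0xE5 = 0x75
  0x75 ⊕ 0x50 = 0x25
  0x25 ⊕ 0x31 = 0x14
  0x14 ⊕ 0x64 = 0x70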